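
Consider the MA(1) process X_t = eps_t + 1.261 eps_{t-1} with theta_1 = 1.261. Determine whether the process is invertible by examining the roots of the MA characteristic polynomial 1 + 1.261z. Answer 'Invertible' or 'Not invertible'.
\text{Not invertible}

The MA(q) characteristic polynomial is P(z) = 1 + 1.261z.
Invertibility requires all roots to lie outside the unit circle, i.e. |z| > 1 for every root.
This is linear in z: 1 + (1.261) z = 0  =>  z = -1/(1.261) = -0.793021,  |z| = 0.793021.
Moduli of all roots: 0.7930.
All moduli strictly greater than 1? No.
Verdict: Not invertible.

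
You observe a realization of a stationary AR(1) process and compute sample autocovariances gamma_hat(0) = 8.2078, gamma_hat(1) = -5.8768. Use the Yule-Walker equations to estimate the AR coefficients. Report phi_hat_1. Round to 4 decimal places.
\hat\phi_{1} = -0.7160

The Yule-Walker equations for an AR(p) process read, in matrix form,
  Gamma_p phi = r_p,   with   (Gamma_p)_{ij} = gamma(|i - j|),
                       (r_p)_i = gamma(i),   i,j = 1..p.
Substitute the sample gammas (Toeplitz matrix and right-hand side of size 1):
  Gamma_p = [[8.2078]]
  r_p     = [-5.8768]
With p = 1 this is the single equation gamma(0) phi_1 = gamma(1):
  phi_hat_1 = gamma(1) / gamma(0) = -5.8768 / 8.2078 = -0.7160.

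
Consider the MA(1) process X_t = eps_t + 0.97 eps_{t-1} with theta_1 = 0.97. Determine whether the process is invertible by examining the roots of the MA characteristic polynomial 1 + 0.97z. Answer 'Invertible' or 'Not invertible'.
\text{Invertible}

The MA(q) characteristic polynomial is P(z) = 1 + 0.97z.
Invertibility requires all roots to lie outside the unit circle, i.e. |z| > 1 for every root.
This is linear in z: 1 + (0.97) z = 0  =>  z = -1/(0.97) = -1.030928,  |z| = 1.030928.
Moduli of all roots: 1.0309.
All moduli strictly greater than 1? Yes.
Verdict: Invertible.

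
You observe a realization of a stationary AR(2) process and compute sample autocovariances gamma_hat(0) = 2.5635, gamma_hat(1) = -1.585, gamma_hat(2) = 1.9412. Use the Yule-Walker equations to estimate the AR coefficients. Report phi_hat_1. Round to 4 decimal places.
\hat\phi_{1} = -0.2430

The Yule-Walker equations for an AR(p) process read, in matrix form,
  Gamma_p phi = r_p,   with   (Gamma_p)_{ij} = gamma(|i - j|),
                       (r_p)_i = gamma(i),   i,j = 1..p.
Substitute the sample gammas (Toeplitz matrix and right-hand side of size 2):
  Gamma_p = [[2.5635, -1.585], [-1.585, 2.5635]]
  r_p     = [-1.585, 1.9412]
Written out:
  2.5635 phi_1 - 1.585 phi_2 = -1.585
  -1.585 phi_1 + 2.5635 phi_2 = 1.9412
Solve by Cramer's rule:
  det = gamma(0)^2 - gamma(1)^2 = (2.5635)^2 - (-1.585)^2 = 6.57153225 - 2.512225 = 4.05930725
  phi_hat_1 = [gamma(1) gamma(0) - gamma(1) gamma(2)] / det = [(-1.585)(2.5635) - (-1.585)(1.9412)] / 4.05930725 = -0.9863455 / 4.05930725 = -0.243
  phi_hat_2 = [gamma(0) gamma(2) - gamma(1)^2] / det = [(2.5635)(1.9412) - (-1.585)^2] / 4.05930725 = 2.4640412 / 4.05930725 = 0.607
So phi_hat = [-0.2430, 0.6070].
Therefore phi_hat_1 = -0.2430.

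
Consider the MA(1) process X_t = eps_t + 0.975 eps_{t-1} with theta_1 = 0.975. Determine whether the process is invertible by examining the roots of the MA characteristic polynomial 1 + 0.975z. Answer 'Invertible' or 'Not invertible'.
\text{Invertible}

The MA(q) characteristic polynomial is P(z) = 1 + 0.975z.
Invertibility requires all roots to lie outside the unit circle, i.e. |z| > 1 for every root.
This is linear in z: 1 + (0.975) z = 0  =>  z = -1/(0.975) = -1.025641,  |z| = 1.025641.
Moduli of all roots: 1.0256.
All moduli strictly greater than 1? Yes.
Verdict: Invertible.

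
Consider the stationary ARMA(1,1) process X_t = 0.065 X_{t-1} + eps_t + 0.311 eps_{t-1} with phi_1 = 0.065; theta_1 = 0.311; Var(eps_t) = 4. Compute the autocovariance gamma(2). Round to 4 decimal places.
\gamma(2) = 0.1002

Multiply the model equation by X_{t-k} and take expectations. With theta_0 = psi_0 = 1 and psi_j the MA(infinity) weights, this gives
  gamma(k) - sum_i phi_i gamma(k-i) = c_k,
  c_k = sigma^2 * sum_{j=k..q} theta_j psi_{j-k}   (c_k = 0 for k > q),
using gamma(-m) = gamma(m).
psi-weights needed (psi_j = theta_j + sum_i phi_i psi_{j-i}):
  psi_1 = theta_1 + phi_1 = 0.311 + (0.065) = 0.376
Right-hand sides:
  c_0 = sigma^2 (1 + theta_1 psi_1) = 4 * (1 + (0.311)(0.376)) = 4 * 1.116936 = 4.467744
  c_1 = sigma^2 theta_1 = 4 * (0.311) = 1.244
  c_2 = 0
Equations for k = 0 and k = 1 (AR order 1):
  gamma(0) = phi_1 gamma(1) + c_0
  gamma(1) = phi_1 gamma(0) + c_1
Substituting the second into the first: gamma(0) (1 - phi_1^2) = c_0 + phi_1 c_1, so
  gamma(0) = (c_0 + phi_1 c_1) / (1 - phi_1^2) = (4.467744 + (0.065)(1.244)) / (1 - (0.065)^2) = 4.548604 / 0.995775 = 4.567903.
  gamma(1) = phi_1 gamma(0) + c_1 = (0.065)(4.567903) + (1.244) = 1.540914.
For k = 2 (> q): gamma(2) = phi_1 gamma(1) = (0.065)(1.540914) = 0.100159.
Therefore gamma(2) = 0.1002 (to 4 decimal places).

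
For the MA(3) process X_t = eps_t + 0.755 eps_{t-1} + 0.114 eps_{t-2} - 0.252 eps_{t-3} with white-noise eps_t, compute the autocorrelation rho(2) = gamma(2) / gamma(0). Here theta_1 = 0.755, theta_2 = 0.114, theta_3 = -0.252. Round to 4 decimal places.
\rho(2) = -0.0463

For an MA(q) process with theta_0 = 1, the autocovariance is
  gamma(k) = sigma^2 * sum_{i=0..q-k} theta_i * theta_{i+k},
and rho(k) = gamma(k) / gamma(0). Sigma^2 cancels.
  numerator   = (1)*(0.114) + (0.755)*(-0.252) = -0.07626.
  denominator = (1)^2 + (0.755)^2 + (0.114)^2 + (-0.252)^2 = 1.646525.
  rho(2) = -0.07626 / 1.646525 = -0.0463.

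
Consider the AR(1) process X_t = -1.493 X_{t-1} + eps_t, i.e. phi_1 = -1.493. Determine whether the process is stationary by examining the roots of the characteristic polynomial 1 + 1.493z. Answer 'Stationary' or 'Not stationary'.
\text{Not stationary}

The AR(p) characteristic polynomial is P(z) = 1 + 1.493z.
Stationarity requires all roots to lie outside the unit circle, i.e. |z| > 1 for every root.
This is linear in z: 1 + (1.493) z = 0  =>  z = -1/(1.493) = -0.669792,  |z| = 0.669792.
Moduli of all roots: 0.6698.
All moduli strictly greater than 1? No.
Verdict: Not stationary.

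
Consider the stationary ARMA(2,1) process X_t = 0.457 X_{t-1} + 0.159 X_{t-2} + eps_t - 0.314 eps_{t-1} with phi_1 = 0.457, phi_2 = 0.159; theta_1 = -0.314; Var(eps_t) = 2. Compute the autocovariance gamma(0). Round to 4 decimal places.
\gamma(0) = 2.2051

Multiply the model equation by X_{t-k} and take expectations. With theta_0 = psi_0 = 1 and psi_j the MA(infinity) weights, this gives
  gamma(k) - sum_i phi_i gamma(k-i) = c_k,
  c_k = sigma^2 * sum_{j=k..q} theta_j psi_{j-k}   (c_k = 0 for k > q),
using gamma(-m) = gamma(m).
psi-weights needed (psi_j = theta_j + sum_i phi_i psi_{j-i}):
  psi_1 = theta_1 + phi_1 = -0.314 + (0.457) = 0.143
Right-hand sides:
  c_0 = sigma^2 (1 + theta_1 psi_1) = 2 * (1 + (-0.314)(0.143)) = 2 * 0.955098 = 1.910196
  c_1 = sigma^2 theta_1 = 2 * (-0.314) = -0.628
  c_2 = 0
Equations for k = 0, 1, 2 (AR order 2, c_2 = 0):
  (E0) gamma(0) = phi_1 gamma(1) + phi_2 gamma(2) + c_0
  (E1) gamma(1) = phi_1 gamma(0) + phi_2 gamma(1) + c_1
  (E2) gamma(2) = phi_1 gamma(1) + phi_2 gamma(0)
From (E1): gamma(1) = A gamma(0) + B with
  A = phi_1 / (1 - phi_2) = 0.457 / 0.841 = 0.543401,   B = c_1 / (1 - phi_2) = -0.628 / 0.841 = -0.74673.
Insert (E2) into (E0): gamma(0) (1 - phi_2^2) = phi_1 (1 + phi_2) gamma(1) + c_0.
  phi_1 (1 + phi_2) = (0.457)(1.159) = 0.529663,   1 - phi_2^2 = 0.974719.
Replace gamma(1) by A gamma(0) + B and collect gamma(0):
  gamma(0) [0.974719 - (0.529663)(0.543401)] = (0.529663)(-0.74673) + 1.910196
  gamma(0) * 0.6869 = 1.514681
  gamma(0) = 1.514681 / 0.6869 = 2.205097.
Therefore gamma(0) = 2.2051 (to 4 decimal places).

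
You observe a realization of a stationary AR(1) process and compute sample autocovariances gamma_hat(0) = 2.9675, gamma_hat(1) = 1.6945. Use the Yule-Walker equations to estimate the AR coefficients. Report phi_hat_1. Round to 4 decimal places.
\hat\phi_{1} = 0.5710

The Yule-Walker equations for an AR(p) process read, in matrix form,
  Gamma_p phi = r_p,   with   (Gamma_p)_{ij} = gamma(|i - j|),
                       (r_p)_i = gamma(i),   i,j = 1..p.
Substitute the sample gammas (Toeplitz matrix and right-hand side of size 1):
  Gamma_p = [[2.9675]]
  r_p     = [1.6945]
With p = 1 this is the single equation gamma(0) phi_1 = gamma(1):
  phi_hat_1 = gamma(1) / gamma(0) = 1.6945 / 2.9675 = 0.5710.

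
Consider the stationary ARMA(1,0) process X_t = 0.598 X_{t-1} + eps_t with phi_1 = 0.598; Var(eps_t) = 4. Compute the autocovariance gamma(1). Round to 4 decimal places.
\gamma(1) = 3.7236

Multiply the model equation by X_{t-k} and take expectations. With theta_0 = psi_0 = 1 and psi_j the MA(infinity) weights, this gives
  gamma(k) - sum_i phi_i gamma(k-i) = c_k,
  c_k = sigma^2 * sum_{j=k..q} theta_j psi_{j-k}   (c_k = 0 for k > q),
using gamma(-m) = gamma(m).
Pure AR (q = 0): c_0 = sigma^2 = 4, c_k = 0 for k >= 1.
Equations for k = 0 and k = 1 (AR order 1):
  gamma(0) = phi_1 gamma(1) + c_0
  gamma(1) = phi_1 gamma(0) + c_1
Substituting the second into the first: gamma(0) (1 - phi_1^2) = c_0 + phi_1 c_1, so
  gamma(0) = c_0 / (1 - phi_1^2) = 4 / (1 - (0.598)^2) = 4 / 0.642396 = 6.226689.
  gamma(1) = phi_1 gamma(0) = (0.598)(6.226689) = 3.72356.
Therefore gamma(1) = 3.7236 (to 4 decimal places).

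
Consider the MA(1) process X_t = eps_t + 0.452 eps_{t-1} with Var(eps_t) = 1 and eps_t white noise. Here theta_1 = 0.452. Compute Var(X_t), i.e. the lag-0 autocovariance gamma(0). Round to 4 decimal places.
\gamma(0) = 1.2043

For an MA(q) process X_t = eps_t + sum_i theta_i eps_{t-i} with
Var(eps_t) = sigma^2, the variance is
  gamma(0) = sigma^2 * (1 + sum_i theta_i^2).
  sum_i theta_i^2 = (0.452)^2 = 0.204304.
  gamma(0) = 1 * (1 + 0.204304) = 1 * 1.204304 = 1.204304, which rounds to 1.2043.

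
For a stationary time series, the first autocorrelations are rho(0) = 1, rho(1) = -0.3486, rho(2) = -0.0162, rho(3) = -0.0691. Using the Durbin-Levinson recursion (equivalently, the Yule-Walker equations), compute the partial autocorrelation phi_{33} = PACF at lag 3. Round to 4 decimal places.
\phi_{33} = -0.1520

The PACF at lag k is phi_{kk}, the last component of the solution
to the Yule-Walker system G_k phi = r_k where
  (G_k)_{ij} = rho(|i - j|), (r_k)_i = rho(i), i,j = 1..k.
Equivalently, Durbin-Levinson gives phi_{kk} iteratively:
  phi_{11} = rho(1)
  phi_{kk} = [rho(k) - sum_{j=1..k-1} phi_{k-1,j} rho(k-j)]
            / [1 - sum_{j=1..k-1} phi_{k-1,j} rho(j)],
  phi_{k,j} = phi_{k-1,j} - phi_{kk} phi_{k-1,k-j},  j = 1..k-1.
Step k = 1:
  phi_11 = rho(1) = -0.3486.
Step k = 2:
  phi_22 = [rho(2) - phi_11 rho(1)] / [1 - phi_11 rho(1)] = [-0.0162 - (-0.3486)(-0.3486)] / [1 - (-0.3486)(-0.3486)]
         = -0.13772196 / 0.87847804 = -0.156773.
  Update: phi_21 = phi_11 - phi_22 phi_11 = -0.3486 - (-0.156773)(-0.3486) = -0.403251.
Step k = 3:
  phi_33 = [rho(3) - phi_21 rho(2) - phi_22 rho(1)] / [1 - phi_21 rho(1) - phi_22 rho(2)]
    numerator   = -0.0691 - (-0.403251)(-0.0162) - (-0.156773)(-0.3486) = -0.13028387
    denominator = 1 - (-0.403251)(-0.3486) - (-0.156773)(-0.0162) = 0.8568869
  phi_33 = -0.13028387 / 0.8568869 = -0.152.
Therefore phi_{33} = -0.1520.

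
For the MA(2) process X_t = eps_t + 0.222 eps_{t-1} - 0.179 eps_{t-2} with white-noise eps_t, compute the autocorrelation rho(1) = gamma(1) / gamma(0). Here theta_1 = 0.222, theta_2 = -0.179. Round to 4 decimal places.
\rho(1) = 0.1686

For an MA(q) process with theta_0 = 1, the autocovariance is
  gamma(k) = sigma^2 * sum_{i=0..q-k} theta_i * theta_{i+k},
and rho(k) = gamma(k) / gamma(0). Sigma^2 cancels.
  numerator   = (1)*(0.222) + (0.222)*(-0.179) = 0.182262.
  denominator = (1)^2 + (0.222)^2 + (-0.179)^2 = 1.081325.
  rho(1) = 0.182262 / 1.081325 = 0.1686.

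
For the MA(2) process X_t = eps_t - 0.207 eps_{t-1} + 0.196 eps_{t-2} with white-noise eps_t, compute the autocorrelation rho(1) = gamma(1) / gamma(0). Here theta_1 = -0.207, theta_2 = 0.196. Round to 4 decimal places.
\rho(1) = -0.2290

For an MA(q) process with theta_0 = 1, the autocovariance is
  gamma(k) = sigma^2 * sum_{i=0..q-k} theta_i * theta_{i+k},
and rho(k) = gamma(k) / gamma(0). Sigma^2 cancels.
  numerator   = (1)*(-0.207) + (-0.207)*(0.196) = -0.247572.
  denominator = (1)^2 + (-0.207)^2 + (0.196)^2 = 1.081265.
  rho(1) = -0.247572 / 1.081265 = -0.2290.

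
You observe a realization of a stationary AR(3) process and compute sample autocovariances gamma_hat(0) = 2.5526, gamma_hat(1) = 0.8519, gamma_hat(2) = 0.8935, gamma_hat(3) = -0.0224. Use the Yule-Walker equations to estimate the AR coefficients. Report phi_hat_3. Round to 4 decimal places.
\hat\phi_{3} = -0.2230

The Yule-Walker equations for an AR(p) process read, in matrix form,
  Gamma_p phi = r_p,   with   (Gamma_p)_{ij} = gamma(|i - j|),
                       (r_p)_i = gamma(i),   i,j = 1..p.
Substitute the sample gammas (Toeplitz matrix and right-hand side of size 3):
  Gamma_p = [[2.5526, 0.8519, 0.8935], [0.8519, 2.5526, 0.8519], [0.8935, 0.8519, 2.5526]]
  r_p     = [0.8519, 0.8935, -0.0224]
Written out (R1..R3):
  (R1) 2.5526 phi_1 + 0.8519 phi_2 + 0.8935 phi_3 = 0.8519
  (R2) 0.8519 phi_1 + 2.5526 phi_2 + 0.8519 phi_3 = 0.8935
  (R3) 0.8935 phi_1 + 0.8519 phi_2 + 2.5526 phi_3 = -0.0224
Gaussian elimination:
  R2 <- R2 - (0.8519/2.5526) R1 = R2 - (0.333738) R1:  2.268288 phi_2 + 0.553705 phi_3 = 0.609188
  R3 <- R3 - (0.8935/2.5526) R1 = R3 - (0.350035) R1:  0.553705 phi_2 + 2.239843 phi_3 = -0.320595
  R3 <- R3 - (0.553705/2.268288) R2 = R3 - (0.244107) R2:  2.10468 phi_3 = -0.469302
Back-substitution:
  phi_hat_3 = -0.469302 / 2.10468 = -0.22298
  phi_hat_2 = (0.609188 - (0.553705)(-0.22298)) / 2.268288 = 0.322998
  phi_hat_1 = (0.8519 - (0.8519)(0.322998) - (0.8935)(-0.22298)) / 2.5526 = 0.303992
So phi_hat = [0.3040, 0.3230, -0.2230].
Therefore phi_hat_3 = -0.2230.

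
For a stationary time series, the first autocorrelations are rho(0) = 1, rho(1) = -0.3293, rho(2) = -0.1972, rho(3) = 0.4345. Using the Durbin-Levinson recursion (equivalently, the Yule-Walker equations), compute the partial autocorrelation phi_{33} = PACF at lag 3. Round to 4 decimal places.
\phi_{33} = 0.2979

The PACF at lag k is phi_{kk}, the last component of the solution
to the Yule-Walker system G_k phi = r_k where
  (G_k)_{ij} = rho(|i - j|), (r_k)_i = rho(i), i,j = 1..k.
Equivalently, Durbin-Levinson gives phi_{kk} iteratively:
  phi_{11} = rho(1)
  phi_{kk} = [rho(k) - sum_{j=1..k-1} phi_{k-1,j} rho(k-j)]
            / [1 - sum_{j=1..k-1} phi_{k-1,j} rho(j)],
  phi_{k,j} = phi_{k-1,j} - phi_{kk} phi_{k-1,k-j},  j = 1..k-1.
Step k = 1:
  phi_11 = rho(1) = -0.3293.
Step k = 2:
  phi_22 = [rho(2) - phi_11 rho(1)] / [1 - phi_11 rho(1)] = [-0.1972 - (-0.3293)(-0.3293)] / [1 - (-0.3293)(-0.3293)]
         = -0.30563849 / 0.89156151 = -0.342813.
  Update: phi_21 = phi_11 - phi_22 phi_11 = -0.3293 - (-0.342813)(-0.3293) = -0.442188.
Step k = 3:
  phi_33 = [rho(3) - phi_21 rho(2) - phi_22 rho(1)] / [1 - phi_21 rho(1) - phi_22 rho(2)]
    numerator   = 0.4345 - (-0.442188)(-0.1972) - (-0.342813)(-0.3293) = 0.23441231
    denominator = 1 - (-0.442188)(-0.3293) - (-0.342813)(-0.1972) = 0.78678479
  phi_33 = 0.23441231 / 0.78678479 = 0.2979.
Therefore phi_{33} = 0.2979.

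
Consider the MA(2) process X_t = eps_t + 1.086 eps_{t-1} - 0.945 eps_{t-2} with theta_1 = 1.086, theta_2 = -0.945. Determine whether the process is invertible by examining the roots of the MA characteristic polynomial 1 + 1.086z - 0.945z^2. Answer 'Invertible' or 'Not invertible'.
\text{Not invertible}

The MA(q) characteristic polynomial is P(z) = 1 + 1.086z - 0.945z^2.
Invertibility requires all roots to lie outside the unit circle, i.e. |z| > 1 for every root.
Set 1 + (1.086) z + (-0.945) z^2 = 0, i.e. a z^2 + b z + c = 0 with a = -0.945, b = 1.086, c = 1.
Discriminant D = b^2 - 4ac = (1.086)^2 - 4*(-0.945)*1 = 1.179396 - (-3.78) = 4.959396.
D >= 0, so the roots are real: z = (-b +/- sqrt(D)) / (2a) = (-1.086 +/- 2.22697) / (-1.89).
  z_1 = (-1.086 + 2.22697) / (-1.89) = -0.6037,   |z_1| = 0.6037.
  z_2 = (-1.086 - 2.22697) / (-1.89) = 1.7529,   |z_2| = 1.7529.
Moduli of all roots: 0.6037, 1.7529.
All moduli strictly greater than 1? No.
Verdict: Not invertible.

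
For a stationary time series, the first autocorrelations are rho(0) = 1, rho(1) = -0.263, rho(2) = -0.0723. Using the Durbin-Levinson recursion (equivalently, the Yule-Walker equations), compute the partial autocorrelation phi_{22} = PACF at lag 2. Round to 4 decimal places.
\phi_{22} = -0.1520

The PACF at lag k is phi_{kk}, the last component of the solution
to the Yule-Walker system G_k phi = r_k where
  (G_k)_{ij} = rho(|i - j|), (r_k)_i = rho(i), i,j = 1..k.
Equivalently, Durbin-Levinson gives phi_{kk} iteratively:
  phi_{11} = rho(1)
  phi_{kk} = [rho(k) - sum_{j=1..k-1} phi_{k-1,j} rho(k-j)]
            / [1 - sum_{j=1..k-1} phi_{k-1,j} rho(j)],
  phi_{k,j} = phi_{k-1,j} - phi_{kk} phi_{k-1,k-j},  j = 1..k-1.
Step k = 1:
  phi_11 = rho(1) = -0.263.
Step k = 2:
  phi_22 = [rho(2) - phi_11 rho(1)] / [1 - phi_11 rho(1)] = [-0.0723 - (-0.263)(-0.263)] / [1 - (-0.263)(-0.263)]
         = -0.141469 / 0.930831 = -0.152.
Therefore phi_{22} = -0.1520.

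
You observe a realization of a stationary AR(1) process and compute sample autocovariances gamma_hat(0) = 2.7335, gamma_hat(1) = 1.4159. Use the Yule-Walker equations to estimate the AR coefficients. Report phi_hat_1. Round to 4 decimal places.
\hat\phi_{1} = 0.5180

The Yule-Walker equations for an AR(p) process read, in matrix form,
  Gamma_p phi = r_p,   with   (Gamma_p)_{ij} = gamma(|i - j|),
                       (r_p)_i = gamma(i),   i,j = 1..p.
Substitute the sample gammas (Toeplitz matrix and right-hand side of size 1):
  Gamma_p = [[2.7335]]
  r_p     = [1.4159]
With p = 1 this is the single equation gamma(0) phi_1 = gamma(1):
  phi_hat_1 = gamma(1) / gamma(0) = 1.4159 / 2.7335 = 0.5180.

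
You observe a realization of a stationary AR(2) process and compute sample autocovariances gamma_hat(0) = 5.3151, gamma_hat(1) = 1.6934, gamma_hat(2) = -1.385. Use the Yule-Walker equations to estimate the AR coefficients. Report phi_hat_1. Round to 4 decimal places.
\hat\phi_{1} = 0.4470

The Yule-Walker equations for an AR(p) process read, in matrix form,
  Gamma_p phi = r_p,   with   (Gamma_p)_{ij} = gamma(|i - j|),
                       (r_p)_i = gamma(i),   i,j = 1..p.
Substitute the sample gammas (Toeplitz matrix and right-hand side of size 2):
  Gamma_p = [[5.3151, 1.6934], [1.6934, 5.3151]]
  r_p     = [1.6934, -1.385]
Written out:
  5.3151 phi_1 + 1.6934 phi_2 = 1.6934
  1.6934 phi_1 + 5.3151 phi_2 = -1.385
Solve by Cramer's rule:
  det = gamma(0)^2 - gamma(1)^2 = (5.3151)^2 - (1.6934)^2 = 28.25028801 - 2.86760356 = 25.38268445
  phi_hat_1 = [gamma(1) gamma(0) - gamma(1) gamma(2)] / det = [(1.6934)(5.3151) - (1.6934)(-1.385)] / 25.38268445 = 11.34594934 / 25.38268445 = 0.447
  phi_hat_2 = [gamma(0) gamma(2) - gamma(1)^2] / det = [(5.3151)(-1.385) - (1.6934)^2] / 25.38268445 = -10.22901706 / 25.38268445 = -0.403
So phi_hat = [0.4470, -0.4030].
Therefore phi_hat_1 = 0.4470.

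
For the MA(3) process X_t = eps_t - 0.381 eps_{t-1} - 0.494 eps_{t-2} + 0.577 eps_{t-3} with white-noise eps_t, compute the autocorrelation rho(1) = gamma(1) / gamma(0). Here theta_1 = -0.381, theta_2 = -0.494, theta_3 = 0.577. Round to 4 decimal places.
\rho(1) = -0.2775

For an MA(q) process with theta_0 = 1, the autocovariance is
  gamma(k) = sigma^2 * sum_{i=0..q-k} theta_i * theta_{i+k},
and rho(k) = gamma(k) / gamma(0). Sigma^2 cancels.
  numerator   = (1)*(-0.381) + (-0.381)*(-0.494) + (-0.494)*(0.577) = -0.477824.
  denominator = (1)^2 + (-0.381)^2 + (-0.494)^2 + (0.577)^2 = 1.722126.
  rho(1) = -0.477824 / 1.722126 = -0.2775.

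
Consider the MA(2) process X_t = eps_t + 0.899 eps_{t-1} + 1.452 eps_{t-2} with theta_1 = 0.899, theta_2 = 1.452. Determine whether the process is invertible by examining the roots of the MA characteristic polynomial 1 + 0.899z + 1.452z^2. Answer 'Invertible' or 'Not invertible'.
\text{Not invertible}

The MA(q) characteristic polynomial is P(z) = 1 + 0.899z + 1.452z^2.
Invertibility requires all roots to lie outside the unit circle, i.e. |z| > 1 for every root.
Set 1 + (0.899) z + (1.452) z^2 = 0, i.e. a z^2 + b z + c = 0 with a = 1.452, b = 0.899, c = 1.
Discriminant D = b^2 - 4ac = (0.899)^2 - 4*(1.452)*1 = 0.808201 - (5.808) = -4.999799.
D < 0, so the roots are the complex-conjugate pair z = (-b +/- i sqrt(-D)) / (2a) = -0.3096 +/- 0.77i.
For a conjugate pair |z|^2 = z * conj(z) = (product of roots) = c/a = 1/(1.452) = 0.688705, so |z| = sqrt(0.688705) = 0.8299 for both roots.
Moduli of all roots: 0.8299, 0.8299.
All moduli strictly greater than 1? No.
Verdict: Not invertible.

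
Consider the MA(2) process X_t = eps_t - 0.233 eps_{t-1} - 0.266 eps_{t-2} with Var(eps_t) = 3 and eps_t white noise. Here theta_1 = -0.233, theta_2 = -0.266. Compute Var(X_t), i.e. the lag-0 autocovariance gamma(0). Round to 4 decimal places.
\gamma(0) = 3.3751

For an MA(q) process X_t = eps_t + sum_i theta_i eps_{t-i} with
Var(eps_t) = sigma^2, the variance is
  gamma(0) = sigma^2 * (1 + sum_i theta_i^2).
  sum_i theta_i^2 = (-0.233)^2 + (-0.266)^2 = 0.054289 + 0.070756 = 0.125045.
  gamma(0) = 3 * (1 + 0.125045) = 3 * 1.125045 = 3.375135, which rounds to 3.3751.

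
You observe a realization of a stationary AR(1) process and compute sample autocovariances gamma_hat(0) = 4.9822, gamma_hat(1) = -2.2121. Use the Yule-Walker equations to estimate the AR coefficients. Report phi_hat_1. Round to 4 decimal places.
\hat\phi_{1} = -0.4440

The Yule-Walker equations for an AR(p) process read, in matrix form,
  Gamma_p phi = r_p,   with   (Gamma_p)_{ij} = gamma(|i - j|),
                       (r_p)_i = gamma(i),   i,j = 1..p.
Substitute the sample gammas (Toeplitz matrix and right-hand side of size 1):
  Gamma_p = [[4.9822]]
  r_p     = [-2.2121]
With p = 1 this is the single equation gamma(0) phi_1 = gamma(1):
  phi_hat_1 = gamma(1) / gamma(0) = -2.2121 / 4.9822 = -0.4440.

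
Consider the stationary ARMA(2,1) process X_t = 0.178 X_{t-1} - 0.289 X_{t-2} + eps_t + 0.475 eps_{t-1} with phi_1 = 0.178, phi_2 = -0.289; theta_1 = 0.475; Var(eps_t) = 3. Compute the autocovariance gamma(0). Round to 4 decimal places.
\gamma(0) = 4.5277

Multiply the model equation by X_{t-k} and take expectations. With theta_0 = psi_0 = 1 and psi_j the MA(infinity) weights, this gives
  gamma(k) - sum_i phi_i gamma(k-i) = c_k,
  c_k = sigma^2 * sum_{j=k..q} theta_j psi_{j-k}   (c_k = 0 for k > q),
using gamma(-m) = gamma(m).
psi-weights needed (psi_j = theta_j + sum_i phi_i psi_{j-i}):
  psi_1 = theta_1 + phi_1 = 0.475 + (0.178) = 0.653
Right-hand sides:
  c_0 = sigma^2 (1 + theta_1 psi_1) = 3 * (1 + (0.475)(0.653)) = 3 * 1.310175 = 3.930525
  c_1 = sigma^2 theta_1 = 3 * (0.475) = 1.425
  c_2 = 0
Equations for k = 0, 1, 2 (AR order 2, c_2 = 0):
  (E0) gamma(0) = phi_1 gamma(1) + phi_2 gamma(2) + c_0
  (E1) gamma(1) = phi_1 gamma(0) + phi_2 gamma(1) + c_1
  (E2) gamma(2) = phi_1 gamma(1) + phi_2 gamma(0)
From (E1): gamma(1) = A gamma(0) + B with
  A = phi_1 / (1 - phi_2) = 0.178 / 1.289 = 0.138092,   B = c_1 / (1 - phi_2) = 1.425 / 1.289 = 1.105508.
Insert (E2) into (E0): gamma(0) (1 - phi_2^2) = phi_1 (1 + phi_2) gamma(1) + c_0.
  phi_1 (1 + phi_2) = (0.178)(0.711) = 0.126558,   1 - phi_2^2 = 0.916479.
Replace gamma(1) by A gamma(0) + B and collect gamma(0):
  gamma(0) [0.916479 - (0.126558)(0.138092)] = (0.126558)(1.105508) + 3.930525
  gamma(0) * 0.899002 = 4.070436
  gamma(0) = 4.070436 / 0.899002 = 4.527725.
Therefore gamma(0) = 4.5277 (to 4 decimal places).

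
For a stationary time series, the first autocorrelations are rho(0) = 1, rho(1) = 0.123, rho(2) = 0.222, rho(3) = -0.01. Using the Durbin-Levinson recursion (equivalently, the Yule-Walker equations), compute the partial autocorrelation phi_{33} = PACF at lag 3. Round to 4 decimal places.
\phi_{33} = -0.0610

The PACF at lag k is phi_{kk}, the last component of the solution
to the Yule-Walker system G_k phi = r_k where
  (G_k)_{ij} = rho(|i - j|), (r_k)_i = rho(i), i,j = 1..k.
Equivalently, Durbin-Levinson gives phi_{kk} iteratively:
  phi_{11} = rho(1)
  phi_{kk} = [rho(k) - sum_{j=1..k-1} phi_{k-1,j} rho(k-j)]
            / [1 - sum_{j=1..k-1} phi_{k-1,j} rho(j)],
  phi_{k,j} = phi_{k-1,j} - phi_{kk} phi_{k-1,k-j},  j = 1..k-1.
Step k = 1:
  phi_11 = rho(1) = 0.123.
Step k = 2:
  phi_22 = [rho(2) - phi_11 rho(1)] / [1 - phi_11 rho(1)] = [0.222 - (0.123)(0.123)] / [1 - (0.123)(0.123)]
         = 0.206871 / 0.984871 = 0.210049.
  Update: phi_21 = phi_11 - phi_22 phi_11 = 0.123 - (0.210049)(0.123) = 0.097164.
Step k = 3:
  phi_33 = [rho(3) - phi_21 rho(2) - phi_22 rho(1)] / [1 - phi_21 rho(1) - phi_22 rho(2)]
    numerator   = -0.01 - (0.097164)(0.222) - (0.210049)(0.123) = -0.05740641
    denominator = 1 - (0.097164)(0.123) - (0.210049)(0.222) = 0.94141799
  phi_33 = -0.05740641 / 0.94141799 = -0.061.
Therefore phi_{33} = -0.0610.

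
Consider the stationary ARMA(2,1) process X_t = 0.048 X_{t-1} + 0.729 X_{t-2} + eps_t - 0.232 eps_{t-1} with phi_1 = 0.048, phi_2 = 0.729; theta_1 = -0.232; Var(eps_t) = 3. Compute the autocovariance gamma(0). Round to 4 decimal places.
\gamma(0) = 6.4225

Multiply the model equation by X_{t-k} and take expectations. With theta_0 = psi_0 = 1 and psi_j the MA(infinity) weights, this gives
  gamma(k) - sum_i phi_i gamma(k-i) = c_k,
  c_k = sigma^2 * sum_{j=k..q} theta_j psi_{j-k}   (c_k = 0 for k > q),
using gamma(-m) = gamma(m).
psi-weights needed (psi_j = theta_j + sum_i phi_i psi_{j-i}):
  psi_1 = theta_1 + phi_1 = -0.232 + (0.048) = -0.184
Right-hand sides:
  c_0 = sigma^2 (1 + theta_1 psi_1) = 3 * (1 + (-0.232)(-0.184)) = 3 * 1.042688 = 3.128064
  c_1 = sigma^2 theta_1 = 3 * (-0.232) = -0.696
  c_2 = 0
Equations for k = 0, 1, 2 (AR order 2, c_2 = 0):
  (E0) gamma(0) = phi_1 gamma(1) + phi_2 gamma(2) + c_0
  (E1) gamma(1) = phi_1 gamma(0) + phi_2 gamma(1) + c_1
  (E2) gamma(2) = phi_1 gamma(1) + phi_2 gamma(0)
From (E1): gamma(1) = A gamma(0) + B with
  A = phi_1 / (1 - phi_2) = 0.048 / 0.271 = 0.177122,   B = c_1 / (1 - phi_2) = -0.696 / 0.271 = -2.568266.
Insert (E2) into (E0): gamma(0) (1 - phi_2^2) = phi_1 (1 + phi_2) gamma(1) + c_0.
  phi_1 (1 + phi_2) = (0.048)(1.729) = 0.082992,   1 - phi_2^2 = 0.468559.
Replace gamma(1) by A gamma(0) + B and collect gamma(0):
  gamma(0) [0.468559 - (0.082992)(0.177122)] = (0.082992)(-2.568266) + 3.128064
  gamma(0) * 0.453859 = 2.914918
  gamma(0) = 2.914918 / 0.453859 = 6.422516.
Therefore gamma(0) = 6.4225 (to 4 decimal places).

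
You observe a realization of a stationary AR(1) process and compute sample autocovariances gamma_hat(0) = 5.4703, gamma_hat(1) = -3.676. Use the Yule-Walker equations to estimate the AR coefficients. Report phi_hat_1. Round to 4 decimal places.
\hat\phi_{1} = -0.6720

The Yule-Walker equations for an AR(p) process read, in matrix form,
  Gamma_p phi = r_p,   with   (Gamma_p)_{ij} = gamma(|i - j|),
                       (r_p)_i = gamma(i),   i,j = 1..p.
Substitute the sample gammas (Toeplitz matrix and right-hand side of size 1):
  Gamma_p = [[5.4703]]
  r_p     = [-3.676]
With p = 1 this is the single equation gamma(0) phi_1 = gamma(1):
  phi_hat_1 = gamma(1) / gamma(0) = -3.676 / 5.4703 = -0.6720.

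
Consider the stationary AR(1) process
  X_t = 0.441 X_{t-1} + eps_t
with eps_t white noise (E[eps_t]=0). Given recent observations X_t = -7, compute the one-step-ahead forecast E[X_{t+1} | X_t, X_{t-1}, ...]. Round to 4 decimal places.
E[X_{t+1} \mid \mathcal F_t] = -3.0870

For an AR(p) model X_t = c + sum_i phi_i X_{t-i} + eps_t, the
one-step-ahead conditional mean is
  E[X_{t+1} | X_t, ...] = c + sum_i phi_i X_{t+1-i}.
Substitute known values:
  E[X_{t+1} | ...] = (0.441) * (-7)
                   = -3.0870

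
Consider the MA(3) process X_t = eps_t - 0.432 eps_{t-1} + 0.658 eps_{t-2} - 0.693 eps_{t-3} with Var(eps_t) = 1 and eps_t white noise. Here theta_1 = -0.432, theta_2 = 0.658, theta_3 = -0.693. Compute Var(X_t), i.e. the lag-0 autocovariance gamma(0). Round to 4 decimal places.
\gamma(0) = 2.0998

For an MA(q) process X_t = eps_t + sum_i theta_i eps_{t-i} with
Var(eps_t) = sigma^2, the variance is
  gamma(0) = sigma^2 * (1 + sum_i theta_i^2).
  sum_i theta_i^2 = (-0.432)^2 + (0.658)^2 + (-0.693)^2 = 0.186624 + 0.432964 + 0.480249 = 1.099837.
  gamma(0) = 1 * (1 + 1.099837) = 1 * 2.099837 = 2.099837, which rounds to 2.0998.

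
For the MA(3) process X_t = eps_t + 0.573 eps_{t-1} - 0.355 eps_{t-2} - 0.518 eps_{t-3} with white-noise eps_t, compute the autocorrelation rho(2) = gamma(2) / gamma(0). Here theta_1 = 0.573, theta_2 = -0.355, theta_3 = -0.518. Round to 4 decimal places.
\rho(2) = -0.3784

For an MA(q) process with theta_0 = 1, the autocovariance is
  gamma(k) = sigma^2 * sum_{i=0..q-k} theta_i * theta_{i+k},
and rho(k) = gamma(k) / gamma(0). Sigma^2 cancels.
  numerator   = (1)*(-0.355) + (0.573)*(-0.518) = -0.651814.
  denominator = (1)^2 + (0.573)^2 + (-0.355)^2 + (-0.518)^2 = 1.722678.
  rho(2) = -0.651814 / 1.722678 = -0.3784.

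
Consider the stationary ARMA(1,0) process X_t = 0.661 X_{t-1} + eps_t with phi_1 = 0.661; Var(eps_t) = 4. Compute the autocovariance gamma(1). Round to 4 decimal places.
\gamma(1) = 4.6956

Multiply the model equation by X_{t-k} and take expectations. With theta_0 = psi_0 = 1 and psi_j the MA(infinity) weights, this gives
  gamma(k) - sum_i phi_i gamma(k-i) = c_k,
  c_k = sigma^2 * sum_{j=k..q} theta_j psi_{j-k}   (c_k = 0 for k > q),
using gamma(-m) = gamma(m).
Pure AR (q = 0): c_0 = sigma^2 = 4, c_k = 0 for k >= 1.
Equations for k = 0 and k = 1 (AR order 1):
  gamma(0) = phi_1 gamma(1) + c_0
  gamma(1) = phi_1 gamma(0) + c_1
Substituting the second into the first: gamma(0) (1 - phi_1^2) = c_0 + phi_1 c_1, so
  gamma(0) = c_0 / (1 - phi_1^2) = 4 / (1 - (0.661)^2) = 4 / 0.563079 = 7.103799.
  gamma(1) = phi_1 gamma(0) = (0.661)(7.103799) = 4.695611.
Therefore gamma(1) = 4.6956 (to 4 decimal places).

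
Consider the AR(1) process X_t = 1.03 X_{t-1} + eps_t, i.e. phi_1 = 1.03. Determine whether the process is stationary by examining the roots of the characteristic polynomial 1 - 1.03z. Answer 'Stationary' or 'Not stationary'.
\text{Not stationary}

The AR(p) characteristic polynomial is P(z) = 1 - 1.03z.
Stationarity requires all roots to lie outside the unit circle, i.e. |z| > 1 for every root.
This is linear in z: 1 + (-1.03) z = 0  =>  z = -1/(-1.03) = 0.970874,  |z| = 0.970874.
Moduli of all roots: 0.9709.
All moduli strictly greater than 1? No.
Verdict: Not stationary.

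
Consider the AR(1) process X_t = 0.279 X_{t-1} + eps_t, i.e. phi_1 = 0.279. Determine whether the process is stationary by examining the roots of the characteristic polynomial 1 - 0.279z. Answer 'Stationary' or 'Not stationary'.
\text{Stationary}

The AR(p) characteristic polynomial is P(z) = 1 - 0.279z.
Stationarity requires all roots to lie outside the unit circle, i.e. |z| > 1 for every root.
This is linear in z: 1 + (-0.279) z = 0  =>  z = -1/(-0.279) = 3.584229,  |z| = 3.584229.
Moduli of all roots: 3.5842.
All moduli strictly greater than 1? Yes.
Verdict: Stationary.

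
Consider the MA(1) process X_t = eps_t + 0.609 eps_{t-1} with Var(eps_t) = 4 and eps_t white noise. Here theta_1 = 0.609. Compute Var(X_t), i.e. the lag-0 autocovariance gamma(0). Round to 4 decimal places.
\gamma(0) = 5.4835

For an MA(q) process X_t = eps_t + sum_i theta_i eps_{t-i} with
Var(eps_t) = sigma^2, the variance is
  gamma(0) = sigma^2 * (1 + sum_i theta_i^2).
  sum_i theta_i^2 = (0.609)^2 = 0.370881.
  gamma(0) = 4 * (1 + 0.370881) = 4 * 1.370881 = 5.483524, which rounds to 5.4835.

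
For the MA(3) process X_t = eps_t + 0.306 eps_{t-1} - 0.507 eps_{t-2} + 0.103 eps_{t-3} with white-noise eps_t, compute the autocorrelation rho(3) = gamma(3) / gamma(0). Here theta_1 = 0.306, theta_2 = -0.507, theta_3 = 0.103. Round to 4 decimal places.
\rho(3) = 0.0757

For an MA(q) process with theta_0 = 1, the autocovariance is
  gamma(k) = sigma^2 * sum_{i=0..q-k} theta_i * theta_{i+k},
and rho(k) = gamma(k) / gamma(0). Sigma^2 cancels.
  numerator   = (1)*(0.103) = 0.103.
  denominator = (1)^2 + (0.306)^2 + (-0.507)^2 + (0.103)^2 = 1.361294.
  rho(3) = 0.103 / 1.361294 = 0.0757.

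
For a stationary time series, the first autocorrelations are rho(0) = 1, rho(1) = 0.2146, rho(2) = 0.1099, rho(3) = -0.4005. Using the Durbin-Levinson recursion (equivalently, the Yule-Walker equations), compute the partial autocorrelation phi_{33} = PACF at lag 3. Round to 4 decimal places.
\phi_{33} = -0.4600

The PACF at lag k is phi_{kk}, the last component of the solution
to the Yule-Walker system G_k phi = r_k where
  (G_k)_{ij} = rho(|i - j|), (r_k)_i = rho(i), i,j = 1..k.
Equivalently, Durbin-Levinson gives phi_{kk} iteratively:
  phi_{11} = rho(1)
  phi_{kk} = [rho(k) - sum_{j=1..k-1} phi_{k-1,j} rho(k-j)]
            / [1 - sum_{j=1..k-1} phi_{k-1,j} rho(j)],
  phi_{k,j} = phi_{k-1,j} - phi_{kk} phi_{k-1,k-j},  j = 1..k-1.
Step k = 1:
  phi_11 = rho(1) = 0.2146.
Step k = 2:
  phi_22 = [rho(2) - phi_11 rho(1)] / [1 - phi_11 rho(1)] = [0.1099 - (0.2146)(0.2146)] / [1 - (0.2146)(0.2146)]
         = 0.06384684 / 0.95394684 = 0.066929.
  Update: phi_21 = phi_11 - phi_22 phi_11 = 0.2146 - (0.066929)(0.2146) = 0.200237.
Step k = 3:
  phi_33 = [rho(3) - phi_21 rho(2) - phi_22 rho(1)] / [1 - phi_21 rho(1) - phi_22 rho(2)]
    numerator   = -0.4005 - (0.200237)(0.1099) - (0.066929)(0.2146) = -0.43686904
    denominator = 1 - (0.200237)(0.2146) - (0.066929)(0.1099) = 0.94967363
  phi_33 = -0.43686904 / 0.94967363 = -0.46.
Therefore phi_{33} = -0.4600.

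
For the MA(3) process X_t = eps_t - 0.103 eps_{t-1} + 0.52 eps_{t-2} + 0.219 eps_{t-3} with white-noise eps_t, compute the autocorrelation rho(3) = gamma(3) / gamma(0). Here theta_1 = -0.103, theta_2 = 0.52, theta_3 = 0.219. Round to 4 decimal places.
\rho(3) = 0.1648

For an MA(q) process with theta_0 = 1, the autocovariance is
  gamma(k) = sigma^2 * sum_{i=0..q-k} theta_i * theta_{i+k},
and rho(k) = gamma(k) / gamma(0). Sigma^2 cancels.
  numerator   = (1)*(0.219) = 0.219.
  denominator = (1)^2 + (-0.103)^2 + (0.52)^2 + (0.219)^2 = 1.32897.
  rho(3) = 0.219 / 1.32897 = 0.1648.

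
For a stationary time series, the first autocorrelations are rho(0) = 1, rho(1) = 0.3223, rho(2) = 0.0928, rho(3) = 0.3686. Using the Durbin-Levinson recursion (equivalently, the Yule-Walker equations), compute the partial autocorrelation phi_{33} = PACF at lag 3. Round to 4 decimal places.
\phi_{33} = 0.3820

The PACF at lag k is phi_{kk}, the last component of the solution
to the Yule-Walker system G_k phi = r_k where
  (G_k)_{ij} = rho(|i - j|), (r_k)_i = rho(i), i,j = 1..k.
Equivalently, Durbin-Levinson gives phi_{kk} iteratively:
  phi_{11} = rho(1)
  phi_{kk} = [rho(k) - sum_{j=1..k-1} phi_{k-1,j} rho(k-j)]
            / [1 - sum_{j=1..k-1} phi_{k-1,j} rho(j)],
  phi_{k,j} = phi_{k-1,j} - phi_{kk} phi_{k-1,k-j},  j = 1..k-1.
Step k = 1:
  phi_11 = rho(1) = 0.3223.
Step k = 2:
  phi_22 = [rho(2) - phi_11 rho(1)] / [1 - phi_11 rho(1)] = [0.0928 - (0.3223)(0.3223)] / [1 - (0.3223)(0.3223)]
         = -0.01107729 / 0.89612271 = -0.012361.
  Update: phi_21 = phi_11 - phi_22 phi_11 = 0.3223 - (-0.012361)(0.3223) = 0.326284.
Step k = 3:
  phi_33 = [rho(3) - phi_21 rho(2) - phi_22 rho(1)] / [1 - phi_21 rho(1) - phi_22 rho(2)]
    numerator   = 0.3686 - (0.326284)(0.0928) - (-0.012361)(0.3223) = 0.3423049
    denominator = 1 - (0.326284)(0.3223) - (-0.012361)(0.0928) = 0.89598578
  phi_33 = 0.3423049 / 0.89598578 = 0.382.
Therefore phi_{33} = 0.3820.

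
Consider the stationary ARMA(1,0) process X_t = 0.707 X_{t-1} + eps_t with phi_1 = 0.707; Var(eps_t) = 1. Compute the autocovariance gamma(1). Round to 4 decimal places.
\gamma(1) = 1.4136

Multiply the model equation by X_{t-k} and take expectations. With theta_0 = psi_0 = 1 and psi_j the MA(infinity) weights, this gives
  gamma(k) - sum_i phi_i gamma(k-i) = c_k,
  c_k = sigma^2 * sum_{j=k..q} theta_j psi_{j-k}   (c_k = 0 for k > q),
using gamma(-m) = gamma(m).
Pure AR (q = 0): c_0 = sigma^2 = 1, c_k = 0 for k >= 1.
Equations for k = 0 and k = 1 (AR order 1):
  gamma(0) = phi_1 gamma(1) + c_0
  gamma(1) = phi_1 gamma(0) + c_1
Substituting the second into the first: gamma(0) (1 - phi_1^2) = c_0 + phi_1 c_1, so
  gamma(0) = c_0 / (1 - phi_1^2) = 1 / (1 - (0.707)^2) = 1 / 0.500151 = 1.999396.
  gamma(1) = phi_1 gamma(0) = (0.707)(1.999396) = 1.413573.
Therefore gamma(1) = 1.4136 (to 4 decimal places).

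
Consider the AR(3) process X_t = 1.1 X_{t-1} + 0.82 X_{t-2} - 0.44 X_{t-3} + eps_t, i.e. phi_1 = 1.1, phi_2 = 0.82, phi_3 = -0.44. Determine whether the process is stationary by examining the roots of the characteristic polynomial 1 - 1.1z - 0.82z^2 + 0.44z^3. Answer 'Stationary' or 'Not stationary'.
\text{Not stationary}

The AR(p) characteristic polynomial is P(z) = 1 - 1.1z - 0.82z^2 + 0.44z^3.
Stationarity requires all roots to lie outside the unit circle, i.e. |z| > 1 for every root.
Degree 3: look for a simple real root z0 first, then factor out (1 - z/z0) and solve the remaining quadratic.
Testing z0 = 2.5: P(2.5) = 1 + (-1.1)(2.5) + (-0.82)(2.5)^2 + (0.44)(2.5)^3
  = 1 + (-2.75) + (-5.125) + (6.875) = 0.  So z_0 = 2.5 is a root, |z_0| = 2.5.
Divide out the factor (1 - 0.4 z) = (1 - z/z0) (since 1/z0 = 0.4):
  P(z) = (1 - 0.4 z)(1 + (-0.7) z + (-1.1) z^2)
  [check: z-coef -0.7 - (0.4) = -1.1; z^2-coef -1.1 - (0.4)(-0.7) = -0.82; z^3-coef -(0.4)(-1.1) = 0.44.]
Remaining roots from the quadratic factor 1 + (-0.7) z + (-1.1) z^2:
  Set 1 + (-0.7) z + (-1.1) z^2 = 0, i.e. a z^2 + b z + c = 0 with a = -1.1, b = -0.7, c = 1.
  Discriminant D = b^2 - 4ac = (-0.7)^2 - 4*(-1.1)*1 = 0.49 - (-4.4) = 4.89.
  D >= 0, so the roots are real: z = (-b +/- sqrt(D)) / (2a) = (0.7 +/- 2.211334) / (-2.2).
    z_1 = (0.7 + 2.211334) / (-2.2) = -1.3233,   |z_1| = 1.3233.
    z_2 = (0.7 - 2.211334) / (-2.2) = 0.687,   |z_2| = 0.687.
Moduli of all roots: 2.5000, 1.3233, 0.6870.
All moduli strictly greater than 1? No.
Verdict: Not stationary.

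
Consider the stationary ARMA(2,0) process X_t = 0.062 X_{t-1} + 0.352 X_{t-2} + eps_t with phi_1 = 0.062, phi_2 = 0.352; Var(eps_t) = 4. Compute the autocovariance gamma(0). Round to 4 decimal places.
\gamma(0) = 4.6079

Multiply the model equation by X_{t-k} and take expectations. With theta_0 = psi_0 = 1 and psi_j the MA(infinity) weights, this gives
  gamma(k) - sum_i phi_i gamma(k-i) = c_k,
  c_k = sigma^2 * sum_{j=k..q} theta_j psi_{j-k}   (c_k = 0 for k > q),
using gamma(-m) = gamma(m).
Pure AR (q = 0): c_0 = sigma^2 = 4, c_k = 0 for k >= 1.
Equations for k = 0, 1, 2 (AR order 2, c_2 = 0):
  (E0) gamma(0) = phi_1 gamma(1) + phi_2 gamma(2) + c_0
  (E1) gamma(1) = phi_1 gamma(0) + phi_2 gamma(1) + c_1
  (E2) gamma(2) = phi_1 gamma(1) + phi_2 gamma(0)
From (E1): gamma(1) = A gamma(0) + B with
  A = phi_1 / (1 - phi_2) = 0.062 / 0.648 = 0.095679,   B = c_1 / (1 - phi_2) = 0 / 0.648 = 0.
Insert (E2) into (E0): gamma(0) (1 - phi_2^2) = phi_1 (1 + phi_2) gamma(1) + c_0.
  phi_1 (1 + phi_2) = (0.062)(1.352) = 0.083824,   1 - phi_2^2 = 0.876096.
Replace gamma(1) by A gamma(0) + B and collect gamma(0):
  gamma(0) [0.876096 - (0.083824)(0.095679)] = c_0 = 4
  gamma(0) * 0.868076 = 4
  gamma(0) = 4 / 0.868076 = 4.607893.
Therefore gamma(0) = 4.6079 (to 4 decimal places).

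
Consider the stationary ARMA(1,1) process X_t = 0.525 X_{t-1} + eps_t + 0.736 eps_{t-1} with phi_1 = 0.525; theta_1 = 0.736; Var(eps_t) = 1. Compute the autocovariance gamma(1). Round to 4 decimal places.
\gamma(1) = 2.4135

Multiply the model equation by X_{t-k} and take expectations. With theta_0 = psi_0 = 1 and psi_j the MA(infinity) weights, this gives
  gamma(k) - sum_i phi_i gamma(k-i) = c_k,
  c_k = sigma^2 * sum_{j=k..q} theta_j psi_{j-k}   (c_k = 0 for k > q),
using gamma(-m) = gamma(m).
psi-weights needed (psi_j = theta_j + sum_i phi_i psi_{j-i}):
  psi_1 = theta_1 + phi_1 = 0.736 + (0.525) = 1.261
Right-hand sides:
  c_0 = sigma^2 (1 + theta_1 psi_1) = 1 * (1 + (0.736)(1.261)) = 1 * 1.928096 = 1.928096
  c_1 = sigma^2 theta_1 = 1 * (0.736) = 0.736
  c_2 = 0
Equations for k = 0 and k = 1 (AR order 1):
  gamma(0) = phi_1 gamma(1) + c_0
  gamma(1) = phi_1 gamma(0) + c_1
Substituting the second into the first: gamma(0) (1 - phi_1^2) = c_0 + phi_1 c_1, so
  gamma(0) = (c_0 + phi_1 c_1) / (1 - phi_1^2) = (1.928096 + (0.525)(0.736)) / (1 - (0.525)^2) = 2.314496 / 0.724375 = 3.195163.
  gamma(1) = phi_1 gamma(0) + c_1 = (0.525)(3.195163) + (0.736) = 2.41346.
Therefore gamma(1) = 2.4135 (to 4 decimal places).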